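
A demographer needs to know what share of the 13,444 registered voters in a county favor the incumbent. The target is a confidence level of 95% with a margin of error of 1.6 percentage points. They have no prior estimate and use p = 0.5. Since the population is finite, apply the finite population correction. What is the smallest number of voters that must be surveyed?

2934

For 95% confidence, z = 1.960.
Unadjusted: n₀ = 1.960² × 0.50 × 0.50 / 0.016² ≈ 3751.56, so n₀ = 3752.
Finite population correction with N = 13,444: n = n₀ / (1 + (n₀−1)/N) = 3752 / (1 + 3751/13444) = 3752 / 1.2790 ≈ 2933.52.
Rounding up, n = 2934.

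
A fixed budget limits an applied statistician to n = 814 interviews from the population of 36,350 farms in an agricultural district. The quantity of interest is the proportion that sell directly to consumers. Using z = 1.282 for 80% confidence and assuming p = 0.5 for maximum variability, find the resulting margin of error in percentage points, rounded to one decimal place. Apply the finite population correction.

2.2

Finite-population factor: (N−n)/(N−1) = (36350−814)/(36350−1) = 0.9776.
SE(p̂) = √[p(1−p)/n · (N−n)/(N−1)] = √[0.2500/814 × 0.9776] = 0.01733.
E = z × SE = 1.282 × 0.01733 = 0.02221 ≈ 2.2 percentage points.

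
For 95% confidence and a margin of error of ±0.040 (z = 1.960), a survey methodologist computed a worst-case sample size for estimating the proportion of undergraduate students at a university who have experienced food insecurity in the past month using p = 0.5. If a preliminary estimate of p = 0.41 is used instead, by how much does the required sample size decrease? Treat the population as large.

Conservative (p = 0.5): n = 1.960² × 0.25 / 0.040² ≈ 600.25 → 601.
Using p = 0.41: p(1−p) = 0.2419, so n = 1.960² × 0.2419 / 0.040² ≈ 580.80 → 581.
Reduction: 601 − 581 = 20.

20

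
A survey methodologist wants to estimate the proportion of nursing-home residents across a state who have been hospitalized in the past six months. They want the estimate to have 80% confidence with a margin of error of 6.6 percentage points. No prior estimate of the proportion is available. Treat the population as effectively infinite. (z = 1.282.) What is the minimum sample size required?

With no prior estimate, use p = 0.5, giving p(1−p) = 0.25.
n = z²·p(1−p)/E² = 1.282² × 0.2500 / 0.066² = 1.6435 × 0.2500 / 0.004356 ≈ 94.33.
Rounding up gives n = 95.

95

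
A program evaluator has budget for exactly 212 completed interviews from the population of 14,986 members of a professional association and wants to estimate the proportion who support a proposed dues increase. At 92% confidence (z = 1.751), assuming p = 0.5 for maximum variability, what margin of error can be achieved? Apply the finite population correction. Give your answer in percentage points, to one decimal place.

Finite-population factor: (N−n)/(N−1) = (14986−212)/(14986−1) = 0.9859.
SE(p̂) = √[p(1−p)/n · (N−n)/(N−1)] = √[0.2500/212 × 0.9859] = 0.03410.
E = z × SE = 1.751 × 0.03410 = 0.05970 ≈ 6.0 percentage points.

6.0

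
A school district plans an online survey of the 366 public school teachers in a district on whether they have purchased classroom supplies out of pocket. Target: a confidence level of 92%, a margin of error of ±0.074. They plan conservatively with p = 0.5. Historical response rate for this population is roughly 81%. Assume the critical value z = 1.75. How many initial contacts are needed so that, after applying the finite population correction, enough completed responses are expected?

Completed interviews needed (unadjusted): n₀ = 1.75² × 0.2500 / 0.074² ≈ 139.81 → 140.
FPC for N = 366: n = 140 / (1 + 139/366) = 140 / 1.3798 ≈ 101.47 → 102.
At an 81% response rate, contacts needed = 102 / 0.81 ≈ 125.93 → 126.

126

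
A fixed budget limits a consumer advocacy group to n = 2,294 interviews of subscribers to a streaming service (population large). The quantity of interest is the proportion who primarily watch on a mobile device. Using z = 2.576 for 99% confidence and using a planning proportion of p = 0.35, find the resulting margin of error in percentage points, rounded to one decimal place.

SE(p̂) = √[p(1−p)/n] = √[0.2275/2294] = 0.00996.
E = z × SE = 2.576 × 0.00996 = 0.02565, or 2.6 percentage points.

2.6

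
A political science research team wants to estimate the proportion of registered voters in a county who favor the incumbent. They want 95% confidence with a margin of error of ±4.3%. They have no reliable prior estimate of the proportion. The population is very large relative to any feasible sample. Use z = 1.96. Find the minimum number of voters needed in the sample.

With no prior estimate, use p = 0.5, giving p(1−p) = 0.25.
n = z²·p(1−p)/E² = 1.96² × 0.2500 / 0.043² = 3.8416 × 0.2500 / 0.001849 ≈ 519.42.
Rounding up gives n = 520.

520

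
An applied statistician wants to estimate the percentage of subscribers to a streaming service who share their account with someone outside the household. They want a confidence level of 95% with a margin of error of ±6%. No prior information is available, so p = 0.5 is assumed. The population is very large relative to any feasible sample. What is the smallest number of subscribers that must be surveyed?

267

For 95% confidence, z = 1.960.
With p = 0.5, p(1−p) = 0.25.
n = z²·p(1−p)/E² = 1.960² × 0.2500 / 0.060² = 3.8416 × 0.2500 / 0.003600 ≈ 266.78.
Rounding up gives n = 267.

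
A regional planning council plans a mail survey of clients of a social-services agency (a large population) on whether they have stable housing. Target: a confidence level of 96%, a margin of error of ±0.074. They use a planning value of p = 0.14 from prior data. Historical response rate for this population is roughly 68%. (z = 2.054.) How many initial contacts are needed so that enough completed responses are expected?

137

Completed interviews needed: n₀ = 2.054² × 0.1204 / 0.074² ≈ 92.76 → 93.
At a 68% response rate, contacts needed = 93 / 0.68 ≈ 136.76 → 137.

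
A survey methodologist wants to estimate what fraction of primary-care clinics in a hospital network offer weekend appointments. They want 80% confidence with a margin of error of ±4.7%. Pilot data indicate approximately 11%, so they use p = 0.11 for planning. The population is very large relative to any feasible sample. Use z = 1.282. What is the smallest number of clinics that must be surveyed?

73

With p = 0.11, p(1−p) = 0.0979.
n = z²·p(1−p)/E² = 1.282² × 0.0979 / 0.047² = 1.6435 × 0.0979 / 0.002209 ≈ 72.84.
Rounding up gives n = 73.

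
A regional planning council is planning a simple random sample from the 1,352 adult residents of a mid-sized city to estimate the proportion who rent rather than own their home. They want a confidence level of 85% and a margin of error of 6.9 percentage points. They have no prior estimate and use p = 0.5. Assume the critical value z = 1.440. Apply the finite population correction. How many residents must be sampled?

Unadjusted: n₀ = 1.440² × 0.50 × 0.50 / 0.069² ≈ 108.88, so n₀ = 109.
Finite population correction with N = 1,352: n = n₀ / (1 + (n₀−1)/N) = 109 / (1 + 108/1352) = 109 / 1.0799 ≈ 100.94.
Rounding up, n = 101.

101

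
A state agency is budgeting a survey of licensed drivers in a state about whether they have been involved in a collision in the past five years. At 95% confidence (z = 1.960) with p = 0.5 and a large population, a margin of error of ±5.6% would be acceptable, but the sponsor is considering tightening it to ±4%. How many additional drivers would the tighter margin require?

294

At ±5.6%: n = 1.960² × 0.2500 / 0.056² ≈ 306.25 → 307.
At ±4%: n = 1.960² × 0.2500 / 0.040² ≈ 600.25 → 601.
Additional respondents: 601 − 307 = 294.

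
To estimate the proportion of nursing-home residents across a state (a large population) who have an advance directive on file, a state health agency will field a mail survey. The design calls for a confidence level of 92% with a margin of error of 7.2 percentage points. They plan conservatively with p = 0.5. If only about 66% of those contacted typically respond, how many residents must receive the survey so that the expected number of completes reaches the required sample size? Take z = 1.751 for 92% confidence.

225

Completed interviews needed: n₀ = 1.751² × 0.2500 / 0.072² ≈ 147.86 → 148.
At a 66% response rate, contacts needed = 148 / 0.66 ≈ 224.24 → 225.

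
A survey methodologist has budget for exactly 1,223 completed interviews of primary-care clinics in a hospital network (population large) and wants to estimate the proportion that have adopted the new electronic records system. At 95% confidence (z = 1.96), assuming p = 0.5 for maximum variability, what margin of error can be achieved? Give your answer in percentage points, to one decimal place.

SE(p̂) = √[p(1−p)/n] = √[0.2500/1223] = 0.01430.
E = z × SE = 1.96 × 0.01430 = 0.02802, or 2.8 percentage points.

2.8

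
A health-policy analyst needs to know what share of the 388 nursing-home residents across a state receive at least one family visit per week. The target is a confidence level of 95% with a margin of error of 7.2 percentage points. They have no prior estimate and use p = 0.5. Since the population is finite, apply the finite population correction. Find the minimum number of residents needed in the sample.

126

For 95% confidence, z = 1.96.
Unadjusted: n₀ = 1.96² × 0.50 × 0.50 / 0.072² ≈ 185.26, so n₀ = 186.
Finite population correction with N = 388: n = n₀ / (1 + (n₀−1)/N) = 186 / (1 + 185/388) = 186 / 1.4768 ≈ 125.95.
Rounding up, n = 126.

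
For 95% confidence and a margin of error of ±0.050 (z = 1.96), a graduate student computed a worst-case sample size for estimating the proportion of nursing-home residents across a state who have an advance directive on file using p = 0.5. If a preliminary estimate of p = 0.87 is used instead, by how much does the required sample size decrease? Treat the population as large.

211

Conservative (p = 0.5): n = 1.96² × 0.25 / 0.050² ≈ 384.16 → 385.
Using p = 0.87: p(1−p) = 0.1131, so n = 1.96² × 0.1131 / 0.050² ≈ 173.79 → 174.
Reduction: 385 − 174 = 211.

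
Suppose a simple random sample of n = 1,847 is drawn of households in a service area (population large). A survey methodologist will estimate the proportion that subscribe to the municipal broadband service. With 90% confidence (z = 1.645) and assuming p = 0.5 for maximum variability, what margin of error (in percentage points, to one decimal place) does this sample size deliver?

SE(p̂) = √[p(1−p)/n] = √[0.2500/1847] = 0.01163.
E = z × SE = 1.645 × 0.01163 = 0.01914, or 1.9 percentage points.

1.9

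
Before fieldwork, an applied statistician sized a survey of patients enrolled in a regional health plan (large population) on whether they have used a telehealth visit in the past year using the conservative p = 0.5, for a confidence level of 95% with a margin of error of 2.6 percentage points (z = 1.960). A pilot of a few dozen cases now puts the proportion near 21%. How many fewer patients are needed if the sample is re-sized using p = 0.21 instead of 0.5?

478

Conservative (p = 0.5): n = 1.960² × 0.25 / 0.026² ≈ 1420.71 → 1421.
Using p = 0.21: p(1−p) = 0.1659, so n = 1.960² × 0.1659 / 0.026² ≈ 942.78 → 943.
Reduction: 1421 − 943 = 478.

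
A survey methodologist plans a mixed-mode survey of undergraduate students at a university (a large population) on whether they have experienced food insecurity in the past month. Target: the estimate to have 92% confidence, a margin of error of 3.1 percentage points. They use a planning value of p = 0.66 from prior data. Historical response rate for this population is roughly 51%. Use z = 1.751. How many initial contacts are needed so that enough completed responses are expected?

Completed interviews needed: n₀ = 1.751² × 0.2244 / 0.031² ≈ 715.93 → 716.
At a 51% response rate, contacts needed = 716 / 0.51 ≈ 1403.92 → 1404.

1404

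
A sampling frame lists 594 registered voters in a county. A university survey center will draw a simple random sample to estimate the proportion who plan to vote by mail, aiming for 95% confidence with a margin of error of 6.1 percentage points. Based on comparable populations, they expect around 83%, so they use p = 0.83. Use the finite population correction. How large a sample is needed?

118

For 95% confidence, z = 1.96.
Unadjusted: n₀ = 1.96² × 0.83 × 0.17 / 0.061² ≈ 145.67, so n₀ = 146.
Finite population correction with N = 594: n = n₀ / (1 + (n₀−1)/N) = 146 / (1 + 145/594) = 146 / 1.2441 ≈ 117.35.
Rounding up, n = 118.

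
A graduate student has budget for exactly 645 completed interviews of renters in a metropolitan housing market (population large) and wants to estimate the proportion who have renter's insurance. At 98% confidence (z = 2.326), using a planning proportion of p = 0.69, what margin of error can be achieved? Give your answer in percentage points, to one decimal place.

SE(p̂) = √[p(1−p)/n] = √[0.2139/645] = 0.01821.
E = z × SE = 2.326 × 0.01821 = 0.04236, or 4.2 percentage points.

4.2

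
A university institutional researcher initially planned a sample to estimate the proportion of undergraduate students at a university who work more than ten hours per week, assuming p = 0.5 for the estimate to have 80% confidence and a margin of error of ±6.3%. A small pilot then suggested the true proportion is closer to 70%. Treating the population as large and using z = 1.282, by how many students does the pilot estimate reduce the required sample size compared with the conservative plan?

Conservative (p = 0.5): n = 1.282² × 0.25 / 0.063² ≈ 103.52 → 104.
Using p = 0.70: p(1−p) = 0.2100, so n = 1.282² × 0.2100 / 0.063² ≈ 86.96 → 87.
Reduction: 104 − 87 = 17.

17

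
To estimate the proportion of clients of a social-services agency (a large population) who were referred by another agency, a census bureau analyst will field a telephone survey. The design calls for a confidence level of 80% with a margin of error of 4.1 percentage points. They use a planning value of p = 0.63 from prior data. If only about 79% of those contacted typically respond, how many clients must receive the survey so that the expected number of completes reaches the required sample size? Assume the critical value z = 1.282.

289

Completed interviews needed: n₀ = 1.282² × 0.2331 / 0.041² ≈ 227.90 → 228.
At a 79% response rate, contacts needed = 228 / 0.79 ≈ 288.61 → 289.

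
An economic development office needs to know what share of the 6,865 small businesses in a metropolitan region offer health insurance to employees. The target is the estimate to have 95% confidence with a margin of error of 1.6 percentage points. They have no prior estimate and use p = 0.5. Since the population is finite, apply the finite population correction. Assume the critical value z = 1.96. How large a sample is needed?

Unadjusted: n₀ = 1.96² × 0.50 × 0.50 / 0.016² ≈ 3751.56, so n₀ = 3752.
Finite population correction with N = 6,865: n = n₀ / (1 + (n₀−1)/N) = 3752 / (1 + 3751/6865) = 3752 / 1.5464 ≈ 2426.29.
Rounding up, n = 2427.

2427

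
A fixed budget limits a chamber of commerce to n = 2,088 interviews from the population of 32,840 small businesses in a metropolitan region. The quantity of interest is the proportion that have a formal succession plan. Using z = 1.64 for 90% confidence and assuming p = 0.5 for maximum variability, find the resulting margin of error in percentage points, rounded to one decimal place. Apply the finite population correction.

1.7

Finite-population factor: (N−n)/(N−1) = (32840−2088)/(32840−1) = 0.9364.
SE(p̂) = √[p(1−p)/n · (N−n)/(N−1)] = √[0.2500/2088 × 0.9364] = 0.01059.
E = z × SE = 1.64 × 0.01059 = 0.01737 ≈ 1.7 percentage points.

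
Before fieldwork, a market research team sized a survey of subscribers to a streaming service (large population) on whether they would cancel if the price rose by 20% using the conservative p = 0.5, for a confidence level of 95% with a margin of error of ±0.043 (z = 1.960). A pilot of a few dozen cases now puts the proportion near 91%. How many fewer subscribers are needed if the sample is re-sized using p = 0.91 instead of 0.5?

Conservative (p = 0.5): n = 1.960² × 0.25 / 0.043² ≈ 519.42 → 520.
Using p = 0.91: p(1−p) = 0.0819, so n = 1.960² × 0.0819 / 0.043² ≈ 170.16 → 171.
Reduction: 520 − 171 = 349.

349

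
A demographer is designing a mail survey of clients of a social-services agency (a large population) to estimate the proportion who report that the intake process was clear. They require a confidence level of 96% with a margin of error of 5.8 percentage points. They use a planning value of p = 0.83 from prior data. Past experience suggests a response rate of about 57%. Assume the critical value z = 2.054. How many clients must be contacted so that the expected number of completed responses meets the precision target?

Completed interviews needed: n₀ = 2.054² × 0.1411 / 0.058² ≈ 176.96 → 177.
At a 57% response rate, contacts needed = 177 / 0.57 ≈ 310.53 → 311.

311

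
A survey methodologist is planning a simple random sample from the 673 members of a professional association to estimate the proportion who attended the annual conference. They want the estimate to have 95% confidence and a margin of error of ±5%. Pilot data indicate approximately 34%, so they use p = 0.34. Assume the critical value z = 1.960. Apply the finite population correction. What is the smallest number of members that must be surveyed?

229

Unadjusted: n₀ = 1.960² × 0.34 × 0.66 / 0.050² ≈ 344.82, so n₀ = 345.
Finite population correction with N = 673: n = n₀ / (1 + (n₀−1)/N) = 345 / (1 + 344/673) = 345 / 1.5111 ≈ 228.30.
Rounding up, n = 229.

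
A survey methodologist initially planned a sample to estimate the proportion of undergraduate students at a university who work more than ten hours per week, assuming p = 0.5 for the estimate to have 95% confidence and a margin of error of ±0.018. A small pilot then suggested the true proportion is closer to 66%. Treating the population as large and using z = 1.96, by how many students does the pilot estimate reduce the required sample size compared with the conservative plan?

Conservative (p = 0.5): n = 1.96² × 0.25 / 0.018² ≈ 2964.20 → 2965.
Using p = 0.66: p(1−p) = 0.2244, so n = 1.96² × 0.2244 / 0.018² ≈ 2660.66 → 2661.
Reduction: 2965 − 2661 = 304.

304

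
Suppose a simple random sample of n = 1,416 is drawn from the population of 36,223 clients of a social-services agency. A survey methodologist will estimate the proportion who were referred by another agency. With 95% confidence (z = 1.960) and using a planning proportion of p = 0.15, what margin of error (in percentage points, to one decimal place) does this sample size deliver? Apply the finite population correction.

Finite-population factor: (N−n)/(N−1) = (36223−1416)/(36223−1) = 0.9609.
SE(p̂) = √[p(1−p)/n · (N−n)/(N−1)] = √[0.1275/1416 × 0.9609] = 0.00930.
E = z × SE = 1.960 × 0.00930 = 0.01823 ≈ 1.8 percentage points.

1.8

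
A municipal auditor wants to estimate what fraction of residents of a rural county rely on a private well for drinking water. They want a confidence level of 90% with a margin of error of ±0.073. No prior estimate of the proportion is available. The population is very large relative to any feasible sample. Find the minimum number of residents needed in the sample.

For 90% confidence, z = 1.645.
With no prior estimate, use p = 0.5, giving p(1−p) = 0.25.
n = z²·p(1−p)/E² = 1.645² × 0.2500 / 0.073² = 2.7060 × 0.2500 / 0.005329 ≈ 126.95.
Rounding up gives n = 127.

127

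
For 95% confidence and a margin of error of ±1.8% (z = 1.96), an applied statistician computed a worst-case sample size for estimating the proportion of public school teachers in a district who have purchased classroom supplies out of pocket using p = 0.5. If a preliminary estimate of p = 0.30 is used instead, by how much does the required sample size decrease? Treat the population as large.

Conservative (p = 0.5): n = 1.96² × 0.25 / 0.018² ≈ 2964.20 → 2965.
Using p = 0.30: p(1−p) = 0.2100, so n = 1.96² × 0.2100 / 0.018² ≈ 2489.93 → 2490.
Reduction: 2965 − 2490 = 475.

475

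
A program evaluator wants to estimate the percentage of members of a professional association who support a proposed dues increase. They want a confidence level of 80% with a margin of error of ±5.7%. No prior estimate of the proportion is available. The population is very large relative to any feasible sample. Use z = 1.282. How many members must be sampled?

127

With no prior estimate, use p = 0.5, giving p(1−p) = 0.25.
n = z²·p(1−p)/E² = 1.282² × 0.2500 / 0.057² = 1.6435 × 0.2500 / 0.003249 ≈ 126.46.
Rounding up gives n = 127.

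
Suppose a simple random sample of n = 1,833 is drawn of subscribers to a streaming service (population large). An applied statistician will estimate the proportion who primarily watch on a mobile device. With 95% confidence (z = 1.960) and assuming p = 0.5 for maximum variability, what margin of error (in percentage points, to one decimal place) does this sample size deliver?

2.3

SE(p̂) = √[p(1−p)/n] = √[0.2500/1833] = 0.01168.
E = z × SE = 1.960 × 0.01168 = 0.02289, or 2.3 percentage points.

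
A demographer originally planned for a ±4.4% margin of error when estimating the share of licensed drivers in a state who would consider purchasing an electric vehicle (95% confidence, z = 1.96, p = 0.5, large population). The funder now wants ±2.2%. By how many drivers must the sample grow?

At ±4.4%: n = 1.96² × 0.2500 / 0.044² ≈ 496.07 → 497.
At ±2.2%: n = 1.96² × 0.2500 / 0.022² ≈ 1984.30 → 1985.
Additional respondents: 1985 − 497 = 1488.

1488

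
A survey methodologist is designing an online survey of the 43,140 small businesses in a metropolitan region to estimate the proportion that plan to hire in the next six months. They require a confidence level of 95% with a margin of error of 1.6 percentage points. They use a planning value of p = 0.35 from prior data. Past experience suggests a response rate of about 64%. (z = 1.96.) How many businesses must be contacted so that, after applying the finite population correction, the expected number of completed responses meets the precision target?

4944

Completed interviews needed (unadjusted): n₀ = 1.96² × 0.2275 / 0.016² ≈ 3413.92 → 3414.
FPC for N = 43,140: n = 3414 / (1 + 3413/43140) = 3414 / 1.0791 ≈ 3163.71 → 3164.
At a 64% response rate, contacts needed = 3164 / 0.64 ≈ 4943.75 → 4944.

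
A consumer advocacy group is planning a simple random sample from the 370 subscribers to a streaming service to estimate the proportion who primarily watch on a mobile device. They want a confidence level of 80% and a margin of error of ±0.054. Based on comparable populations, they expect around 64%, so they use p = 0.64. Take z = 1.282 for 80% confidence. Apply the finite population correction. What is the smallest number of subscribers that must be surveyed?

Unadjusted: n₀ = 1.282² × 0.64 × 0.36 / 0.054² ≈ 129.86, so n₀ = 130.
Finite population correction with N = 370: n = n₀ / (1 + (n₀−1)/N) = 130 / (1 + 129/370) = 130 / 1.3486 ≈ 96.39.
Rounding up, n = 97.

97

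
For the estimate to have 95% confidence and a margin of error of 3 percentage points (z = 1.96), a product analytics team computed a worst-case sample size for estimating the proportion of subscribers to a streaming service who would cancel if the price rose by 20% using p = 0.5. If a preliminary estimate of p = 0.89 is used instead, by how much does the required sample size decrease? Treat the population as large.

Conservative (p = 0.5): n = 1.96² × 0.25 / 0.030² ≈ 1067.11 → 1068.
Using p = 0.89: p(1−p) = 0.0979, so n = 1.96² × 0.0979 / 0.030² ≈ 417.88 → 418.
Reduction: 1068 − 418 = 650.

650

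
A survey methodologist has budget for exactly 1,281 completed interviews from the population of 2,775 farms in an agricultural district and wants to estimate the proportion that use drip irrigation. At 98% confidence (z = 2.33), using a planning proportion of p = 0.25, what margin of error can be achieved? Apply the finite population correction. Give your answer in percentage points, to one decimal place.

2.1

Finite-population factor: (N−n)/(N−1) = (2775−1281)/(2775−1) = 0.5386.
SE(p̂) = √[p(1−p)/n · (N−n)/(N−1)] = √[0.1875/1281 × 0.5386] = 0.00888.
E = z × SE = 2.33 × 0.00888 = 0.02069 ≈ 2.1 percentage points.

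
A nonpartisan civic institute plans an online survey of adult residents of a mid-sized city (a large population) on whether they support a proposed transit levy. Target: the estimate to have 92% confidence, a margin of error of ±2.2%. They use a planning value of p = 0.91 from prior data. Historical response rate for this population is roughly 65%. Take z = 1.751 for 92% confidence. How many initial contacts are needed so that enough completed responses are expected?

Completed interviews needed: n₀ = 1.751² × 0.0819 / 0.022² ≈ 518.81 → 519.
At a 65% response rate, contacts needed = 519 / 0.65 ≈ 798.46 → 799.

799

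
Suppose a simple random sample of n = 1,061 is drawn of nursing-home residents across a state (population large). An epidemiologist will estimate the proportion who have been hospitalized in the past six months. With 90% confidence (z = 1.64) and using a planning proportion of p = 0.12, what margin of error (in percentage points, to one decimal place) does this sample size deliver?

1.6

SE(p̂) = √[p(1−p)/n] = √[0.1056/1061] = 0.00998.
E = z × SE = 1.64 × 0.00998 = 0.01636, or 1.6 percentage points.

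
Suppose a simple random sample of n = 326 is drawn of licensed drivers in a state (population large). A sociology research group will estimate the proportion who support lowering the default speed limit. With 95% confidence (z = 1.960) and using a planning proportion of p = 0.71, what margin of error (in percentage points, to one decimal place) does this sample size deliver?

SE(p̂) = √[p(1−p)/n] = √[0.2059/326] = 0.02513.
E = z × SE = 1.960 × 0.02513 = 0.04926, or 4.9 percentage points.

4.9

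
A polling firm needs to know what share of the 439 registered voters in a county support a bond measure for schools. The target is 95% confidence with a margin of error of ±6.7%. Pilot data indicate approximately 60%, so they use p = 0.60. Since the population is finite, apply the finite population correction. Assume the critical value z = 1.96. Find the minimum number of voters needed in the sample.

Unadjusted: n₀ = 1.96² × 0.60 × 0.40 / 0.067² ≈ 205.39, so n₀ = 206.
Finite population correction with N = 439: n = n₀ / (1 + (n₀−1)/N) = 206 / (1 + 205/439) = 206 / 1.4670 ≈ 140.43.
Rounding up, n = 141.

141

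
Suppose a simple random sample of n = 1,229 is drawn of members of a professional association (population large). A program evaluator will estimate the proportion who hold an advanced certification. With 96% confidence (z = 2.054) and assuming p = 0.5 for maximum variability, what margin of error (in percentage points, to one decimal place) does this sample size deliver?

SE(p̂) = √[p(1−p)/n] = √[0.2500/1229] = 0.01426.
E = z × SE = 2.054 × 0.01426 = 0.02930, or 2.9 percentage points.

2.9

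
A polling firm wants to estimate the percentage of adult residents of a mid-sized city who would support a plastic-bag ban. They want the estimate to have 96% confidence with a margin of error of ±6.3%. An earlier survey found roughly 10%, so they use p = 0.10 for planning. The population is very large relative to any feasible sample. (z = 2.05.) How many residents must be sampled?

96

With p = 0.10, p(1−p) = 0.0900.
n = z²·p(1−p)/E² = 2.05² × 0.0900 / 0.063² = 4.2025 × 0.0900 / 0.003969 ≈ 95.29.
Rounding up gives n = 96.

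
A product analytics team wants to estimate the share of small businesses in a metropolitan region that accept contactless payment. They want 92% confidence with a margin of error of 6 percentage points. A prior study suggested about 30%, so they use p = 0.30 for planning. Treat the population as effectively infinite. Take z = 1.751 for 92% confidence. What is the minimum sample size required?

With p = 0.30, p(1−p) = 0.2100.
n = z²·p(1−p)/E² = 1.751² × 0.2100 / 0.060² = 3.0660 × 0.2100 / 0.003600 ≈ 178.85.
Rounding up gives n = 179.

179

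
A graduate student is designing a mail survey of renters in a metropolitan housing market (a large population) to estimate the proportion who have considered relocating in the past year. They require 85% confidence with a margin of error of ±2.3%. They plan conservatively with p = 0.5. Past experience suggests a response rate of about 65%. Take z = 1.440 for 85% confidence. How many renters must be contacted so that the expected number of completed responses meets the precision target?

Completed interviews needed: n₀ = 1.440² × 0.2500 / 0.023² ≈ 979.96 → 980.
At a 65% response rate, contacts needed = 980 / 0.65 ≈ 1507.69 → 1508.

1508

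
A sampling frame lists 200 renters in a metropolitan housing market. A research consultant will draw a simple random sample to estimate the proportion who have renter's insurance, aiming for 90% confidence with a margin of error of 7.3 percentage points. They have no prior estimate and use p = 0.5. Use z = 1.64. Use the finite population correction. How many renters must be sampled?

78

Unadjusted: n₀ = 1.64² × 0.50 × 0.50 / 0.073² ≈ 126.18, so n₀ = 127.
Finite population correction with N = 200: n = n₀ / (1 + (n₀−1)/N) = 127 / (1 + 126/200) = 127 / 1.6300 ≈ 77.91.
Rounding up, n = 78.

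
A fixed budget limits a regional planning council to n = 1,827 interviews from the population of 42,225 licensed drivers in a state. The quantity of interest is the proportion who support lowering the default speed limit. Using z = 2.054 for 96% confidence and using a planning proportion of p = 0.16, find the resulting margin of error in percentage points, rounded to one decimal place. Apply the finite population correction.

1.7

Finite-population factor: (N−n)/(N−1) = (42225−1827)/(42225−1) = 0.9568.
SE(p̂) = √[p(1−p)/n · (N−n)/(N−1)] = √[0.1344/1827 × 0.9568] = 0.00839.
E = z × SE = 2.054 × 0.00839 = 0.01723 ≈ 1.7 percentage points.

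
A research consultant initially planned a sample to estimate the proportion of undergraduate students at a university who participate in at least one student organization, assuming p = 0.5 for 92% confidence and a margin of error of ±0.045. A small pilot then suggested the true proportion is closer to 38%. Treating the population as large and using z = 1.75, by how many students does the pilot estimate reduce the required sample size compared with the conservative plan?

22

Conservative (p = 0.5): n = 1.75² × 0.25 / 0.045² ≈ 378.09 → 379.
Using p = 0.38: p(1−p) = 0.2356, so n = 1.75² × 0.2356 / 0.045² ≈ 356.31 → 357.
Reduction: 379 − 357 = 22.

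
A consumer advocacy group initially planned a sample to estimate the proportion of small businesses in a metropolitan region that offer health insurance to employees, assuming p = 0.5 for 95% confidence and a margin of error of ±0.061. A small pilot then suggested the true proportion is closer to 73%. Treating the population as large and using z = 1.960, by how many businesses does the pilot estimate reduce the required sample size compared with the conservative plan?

55

Conservative (p = 0.5): n = 1.960² × 0.25 / 0.061² ≈ 258.10 → 259.
Using p = 0.73: p(1−p) = 0.1971, so n = 1.960² × 0.1971 / 0.061² ≈ 203.49 → 204.
Reduction: 259 − 204 = 55.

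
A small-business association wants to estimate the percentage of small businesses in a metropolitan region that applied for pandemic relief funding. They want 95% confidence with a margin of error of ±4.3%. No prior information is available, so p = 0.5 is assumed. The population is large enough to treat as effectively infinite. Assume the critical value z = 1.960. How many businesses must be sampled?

With p = 0.5, p(1−p) = 0.25.
n = z²·p(1−p)/E² = 1.960² × 0.2500 / 0.043² = 3.8416 × 0.2500 / 0.001849 ≈ 519.42.
Rounding up gives n = 520.

520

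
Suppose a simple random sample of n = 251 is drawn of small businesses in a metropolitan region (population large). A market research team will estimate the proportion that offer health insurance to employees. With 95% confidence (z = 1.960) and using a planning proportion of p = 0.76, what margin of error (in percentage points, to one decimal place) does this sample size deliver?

SE(p̂) = √[p(1−p)/n] = √[0.1824/251] = 0.02696.
E = z × SE = 1.960 × 0.02696 = 0.05284, or 5.3 percentage points.

5.3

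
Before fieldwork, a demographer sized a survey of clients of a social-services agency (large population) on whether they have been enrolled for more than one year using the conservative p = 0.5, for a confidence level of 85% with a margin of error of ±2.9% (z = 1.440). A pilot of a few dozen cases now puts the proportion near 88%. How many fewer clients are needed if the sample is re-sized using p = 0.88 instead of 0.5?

356

Conservative (p = 0.5): n = 1.440² × 0.25 / 0.029² ≈ 616.41 → 617.
Using p = 0.88: p(1−p) = 0.1056, so n = 1.440² × 0.1056 / 0.029² ≈ 260.37 → 261.
Reduction: 617 − 261 = 356.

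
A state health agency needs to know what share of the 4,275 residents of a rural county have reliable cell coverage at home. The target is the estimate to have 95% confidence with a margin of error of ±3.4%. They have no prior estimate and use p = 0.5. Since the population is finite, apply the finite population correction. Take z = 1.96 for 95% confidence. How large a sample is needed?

696

Unadjusted: n₀ = 1.96² × 0.50 × 0.50 / 0.034² ≈ 830.80, so n₀ = 831.
Finite population correction with N = 4,275: n = n₀ / (1 + (n₀−1)/N) = 831 / (1 + 830/4275) = 831 / 1.1942 ≈ 695.89.
Rounding up, n = 696.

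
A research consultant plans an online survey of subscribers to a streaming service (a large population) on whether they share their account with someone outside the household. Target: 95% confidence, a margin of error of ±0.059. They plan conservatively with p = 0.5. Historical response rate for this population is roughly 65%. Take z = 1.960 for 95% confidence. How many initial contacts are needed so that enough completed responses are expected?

Completed interviews needed: n₀ = 1.960² × 0.2500 / 0.059² ≈ 275.90 → 276.
At a 65% response rate, contacts needed = 276 / 0.65 ≈ 424.62 → 425.

425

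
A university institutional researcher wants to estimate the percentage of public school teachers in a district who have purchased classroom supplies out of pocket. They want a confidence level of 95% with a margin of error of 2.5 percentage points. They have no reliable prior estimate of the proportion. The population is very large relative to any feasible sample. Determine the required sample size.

1537

For 95% confidence, z = 1.960.
With no prior estimate, use p = 0.5, giving p(1−p) = 0.25.
n = z²·p(1−p)/E² = 1.960² × 0.2500 / 0.025² = 3.8416 × 0.2500 / 0.000625 ≈ 1536.64.
Rounding up gives n = 1537.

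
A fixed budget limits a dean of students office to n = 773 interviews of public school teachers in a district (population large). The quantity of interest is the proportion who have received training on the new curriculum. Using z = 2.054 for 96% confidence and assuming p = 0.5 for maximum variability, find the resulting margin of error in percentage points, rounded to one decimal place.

3.7

SE(p̂) = √[p(1−p)/n] = √[0.2500/773] = 0.01798.
E = z × SE = 2.054 × 0.01798 = 0.03694, or 3.7 percentage points.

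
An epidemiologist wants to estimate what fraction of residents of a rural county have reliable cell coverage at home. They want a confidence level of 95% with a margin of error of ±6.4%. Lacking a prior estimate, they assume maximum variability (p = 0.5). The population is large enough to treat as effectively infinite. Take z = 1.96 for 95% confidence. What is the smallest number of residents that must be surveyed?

235

With p = 0.5, p(1−p) = 0.25.
n = z²·p(1−p)/E² = 1.96² × 0.2500 / 0.064² = 3.8416 × 0.2500 / 0.004096 ≈ 234.47.
Rounding up gives n = 235.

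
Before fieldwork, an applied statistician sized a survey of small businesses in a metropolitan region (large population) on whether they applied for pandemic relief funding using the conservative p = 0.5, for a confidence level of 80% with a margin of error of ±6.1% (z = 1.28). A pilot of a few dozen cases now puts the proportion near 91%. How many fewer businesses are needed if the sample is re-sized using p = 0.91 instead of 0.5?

74

Conservative (p = 0.5): n = 1.28² × 0.25 / 0.061² ≈ 110.08 → 111.
Using p = 0.91: p(1−p) = 0.0819, so n = 1.28² × 0.0819 / 0.061² ≈ 36.06 → 37.
Reduction: 111 − 37 = 74.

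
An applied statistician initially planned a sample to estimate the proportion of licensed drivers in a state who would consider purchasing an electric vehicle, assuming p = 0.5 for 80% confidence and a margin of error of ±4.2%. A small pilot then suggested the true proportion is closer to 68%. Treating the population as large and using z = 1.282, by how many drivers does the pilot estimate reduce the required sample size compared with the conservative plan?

Conservative (p = 0.5): n = 1.282² × 0.25 / 0.042² ≈ 232.93 → 233.
Using p = 0.68: p(1−p) = 0.2176, so n = 1.282² × 0.2176 / 0.042² ≈ 202.74 → 203.
Reduction: 233 − 203 = 30.

30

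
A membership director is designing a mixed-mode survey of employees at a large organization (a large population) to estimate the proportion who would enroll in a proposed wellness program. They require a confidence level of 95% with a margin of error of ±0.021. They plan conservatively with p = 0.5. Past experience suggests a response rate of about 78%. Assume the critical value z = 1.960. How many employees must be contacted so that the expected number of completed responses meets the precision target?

Completed interviews needed: n₀ = 1.960² × 0.2500 / 0.021² ≈ 2177.78 → 2178.
At a 78% response rate, contacts needed = 2178 / 0.78 ≈ 2792.31 → 2793.

2793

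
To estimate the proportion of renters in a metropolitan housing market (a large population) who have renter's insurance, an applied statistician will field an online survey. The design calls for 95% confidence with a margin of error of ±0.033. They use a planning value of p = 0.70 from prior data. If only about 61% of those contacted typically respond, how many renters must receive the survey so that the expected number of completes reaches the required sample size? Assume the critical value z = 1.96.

1215

Completed interviews needed: n₀ = 1.96² × 0.2100 / 0.033² ≈ 740.80 → 741.
At a 61% response rate, contacts needed = 741 / 0.61 ≈ 1214.75 → 1215.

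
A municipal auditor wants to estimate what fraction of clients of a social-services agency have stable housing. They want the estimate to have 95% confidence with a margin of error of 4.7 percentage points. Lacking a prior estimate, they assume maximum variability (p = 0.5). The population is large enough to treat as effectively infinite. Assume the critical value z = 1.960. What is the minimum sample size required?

435

With p = 0.5, p(1−p) = 0.25.
n = z²·p(1−p)/E² = 1.960² × 0.2500 / 0.047² = 3.8416 × 0.2500 / 0.002209 ≈ 434.77.
Rounding up gives n = 435.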